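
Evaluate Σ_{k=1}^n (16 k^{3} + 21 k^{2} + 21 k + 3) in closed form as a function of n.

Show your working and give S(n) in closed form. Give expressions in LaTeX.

The ratio is (16*k**3 + 69*k**2 + 111*k + 61)/(16*k**3 + 21*k**2 + 21*k + 3).
Take A(k)=1, B(k)=1, C(k)=k**3 + 21*k**2/16 + 21*k/16 + 3/16.
Key eq: (1)·f(k+1) = (1)·f(k) + (k**3 + 21*k**2/16 + 21*k/16 + 3/16).
From deg A=0, deg B=0, deg C=3: d=4.
Coefficient equations give f(k) = k*(4*k**3 - k**2 + 4*k - 4)/16.
Get s_k = R·t_k = k*(4*k**3 - k**2 + 4*k - 4) with R(k) = B(k−1)f(k)/C(k) = k*(4*k**3 - k**2 + 4*k - 4)/(16*k**3 + 21*k**2 + 21*k + 3).
Check: Δs_k = 16*k**3 + 21*k**2 + 21*k + 3. ✓
Σ_(k=1)^n t_k = s_(n+1) − s_(1) = (4*n**4 + 15*n**3 + 25*n**2 + 17*n + 3) − (3), i.e. n*(4*n**3 + 15*n**2 + 25*n + 17).

S(n) = n \left(4 n^{3} + 15 n^{2} + 25 n + 17\right)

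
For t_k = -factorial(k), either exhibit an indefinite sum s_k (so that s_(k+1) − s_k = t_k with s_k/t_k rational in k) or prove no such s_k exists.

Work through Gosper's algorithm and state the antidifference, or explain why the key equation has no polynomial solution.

not Gosper-summable; s_k does not exist

Ratio r(k) = k + 1.
So A=k + 1 and B=1, with C=1.
Need (k + 1)·f(k+1) − (1)·f(k) = 1.
d = -1 from the (1,0,0) case.
d = -1 < 0 ⇒ no nonzero polynomial f; not summable.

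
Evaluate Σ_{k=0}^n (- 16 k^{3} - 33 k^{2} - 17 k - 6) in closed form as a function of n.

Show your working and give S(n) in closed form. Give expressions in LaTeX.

S(n) = - 4 n^{4} - 19 n^{3} - 29 n^{2} - 20 n - 6

Step 1: r(k) = (16*k**3 + 81*k**2 + 131*k + 72)/(16*k**3 + 33*k**2 + 17*k + 6).
So A=1 and B=1, with C=k**3 + 33*k**2/16 + 17*k/16 + 3/8.
Solve (1)·f(k+1) − (1)·f(k) = k**3 + 33*k**2/16 + 17*k/16 + 3/8.
Bound: deg f ≤ 4.
Solving with deg f ≤ 4: f(k) = k*(4*k**3 + 3*k**2 - 4*k + 3)/16.
So s_k = (B(k−1)f/C)·t_k = (k*(4*k**3 + 3*k**2 - 4*k + 3)/(16*k**3 + 33*k**2 + 17*k + 6))·t_k = k*(-4*k**3 - 3*k**2 + 4*k - 3).
Check: Δs_k = -16*k**3 - 33*k**2 - 17*k - 6. ✓
s_(n+1) = -4*n**4 - 19*n**3 - 29*n**2 - 20*n - 6 and s_(0) = 0, so S(n) = -4*n**4 - 19*n**3 - 29*n**2 - 20*n - 6.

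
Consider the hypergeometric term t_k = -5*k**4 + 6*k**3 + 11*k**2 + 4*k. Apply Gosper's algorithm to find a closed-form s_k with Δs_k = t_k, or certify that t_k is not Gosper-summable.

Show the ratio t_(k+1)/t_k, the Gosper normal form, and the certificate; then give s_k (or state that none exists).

Ratio r(k) = (5*k**4 + 14*k**3 + k**2 - 24*k - 16)/(k*(5*k**3 - 6*k**2 - 11*k - 4)).
Normal form (A,B,C) = (1, 1, k**4 - 6*k**3/5 - 11*k**2/5 - 4*k/5).
Set up (1)·f(k+1) − (1)·f(k) − (k**4 - 6*k**3/5 - 11*k**2/5 - 4*k/5) = 0.
From deg A=0, deg B=0, deg C=4: d=5.
Solve for f: f(k) = k**2*(k - 1)*(k**2 - 3*k - 2)/5 (degree 5 ≤ 5).
So s_k = (B(k−1)f/C)·t_k = (k*(k - 1)*(k**2 - 3*k - 2)/(5*k**3 - 6*k**2 - 11*k - 4))·t_k = k**2*(-k**3 + 4*k**2 - k - 2).
Check: Δs_k = k*(-5*k**3 + 6*k**2 + 11*k + 4). ✓

s_k = k**2*(-k**3 + 4*k**2 - k - 2)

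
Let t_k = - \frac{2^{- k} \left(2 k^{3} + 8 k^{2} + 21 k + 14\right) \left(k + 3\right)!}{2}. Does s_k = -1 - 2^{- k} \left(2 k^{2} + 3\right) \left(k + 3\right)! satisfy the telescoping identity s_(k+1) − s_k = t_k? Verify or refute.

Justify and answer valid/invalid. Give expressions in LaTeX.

valid; difference matches t_k

s_(k+1) = -2**(-k - 1)*(2*(k + 1)**2 + 3)*factorial(k + 4) - 1
s_(k+1) − s_k = -(2*k**3 + 8*k**2 + 21*k + 14)*factorial(k + 3)/(2*2**k)
(s_(k+1) − s_k) − t_k = 0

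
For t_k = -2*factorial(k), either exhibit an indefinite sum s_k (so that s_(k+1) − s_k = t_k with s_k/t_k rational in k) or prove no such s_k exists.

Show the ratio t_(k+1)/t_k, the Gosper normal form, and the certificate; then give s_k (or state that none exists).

not Gosper-summable; s_k does not exist

t_(k+1)/t_k = k + 1.
Factor: A=k + 1; B=1; C=1.
Solve (k + 1)·f(k+1) − (1)·f(k) = 1.
Bound: deg f ≤ -1.
Negative degree bound (-1): no f exists, t_k not Gosper-summable.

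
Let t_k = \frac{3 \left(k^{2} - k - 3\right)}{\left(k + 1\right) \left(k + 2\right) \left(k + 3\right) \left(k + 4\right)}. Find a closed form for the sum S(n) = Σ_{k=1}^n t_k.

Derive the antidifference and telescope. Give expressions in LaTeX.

S(n) = \frac{n \left(5 n^{2} - 27 n - 86\right)}{24 \left(n^{3} + 9 n^{2} + 26 n + 24\right)}

r(k) = (k + 1)*(k - (k + 1)**2 + 4)/((k + 5)*(-k**2 + k + 3)) after simplifying.
Normal form (A,B,C) = (k + 1, k + 5, k**2 - k - 3).
Set up (k + 1)·f(k+1) − (k + 4)·f(k) − (k**2 - k - 3) = 0.
Degrees (1,1,2) ⇒ d ≤ 3.
Solve for f: f(k) = -k*(k**2 + 24*k + 29)/18 (degree 3 ≤ 3).
R(k) = B(k−1)·f(k)/C(k) = -k*(k + 4)*(k**2 + 24*k + 29)/(18*(k**2 - k - 3)); s_k = R·t_k = k*(-k**2 - 24*k - 29)/(6*(k + 1)*(k + 2)*(k + 3)).
s_(k+1) − s_k = 3*(k**2 - k - 3)/(k**4 + 10*k**3 + 35*k**2 + 50*k + 24) = t_k.
Evaluate: s_(n+1) = (-n**3 - 27*n**2 - 80*n - 54)/(6*(n**3 + 9*n**2 + 26*n + 24)); subtract s_(1) = -3/8 ⇒ S(n) = n*(5*n**2 - 27*n - 86)/(24*(n**3 + 9*n**2 + 26*n + 24)).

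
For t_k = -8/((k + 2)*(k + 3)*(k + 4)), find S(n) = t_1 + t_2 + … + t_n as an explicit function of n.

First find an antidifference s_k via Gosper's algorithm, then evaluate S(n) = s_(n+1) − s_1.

S(n) = n*(-n - 7)/(3*(n**2 + 7*n + 12))

Compute t_(k+1)/t_k: get (k + 2)/(k + 5).
A = k + 2, B = k + 5, C = 1.
Need (k + 2)·f(k+1) − (k + 4)·f(k) = 1.
From deg A=1, deg B=1, deg C=0: d=2.
A polynomial solution: f(k) = k*(k + 5)/12.
Certificate R = B(k−1)f/C = k*(k + 4)*(k + 5)/12 gives s_k = 2*k*(-k - 5)/(3*(k + 2)*(k + 3)).
Verify: -8/(k**3 + 9*k**2 + 26*k + 24) matches t_k.
Telescope: S(n) = s_(n+1) − s_(1) = 2*(-n**2 - 7*n - 6)/(3*(n**2 + 7*n + 12)) − (-1/3) = n*(-n - 7)/(3*(n**2 + 7*n + 12)).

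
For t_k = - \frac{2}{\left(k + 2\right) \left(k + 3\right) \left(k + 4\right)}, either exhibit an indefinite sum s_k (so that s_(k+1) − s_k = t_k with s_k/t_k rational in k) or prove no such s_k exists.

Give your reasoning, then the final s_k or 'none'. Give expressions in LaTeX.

s_k = \frac{k \left(- k - 5\right)}{6 \left(k + 2\right) \left(k + 3\right)}

t_(k+1)/t_k = (k + 2)/(k + 5).
A = k + 2, B = k + 5, C = 1.
Key eq: (k + 2)·f(k+1) = (k + 4)·f(k) + (1).
Degrees (1,1,0) ⇒ d ≤ 2.
Solving with deg f ≤ 2: f(k) = k*(k + 5)/12.
Then R = B(k−1)f/C = k*(k + 4)*(k + 5)/12, so s_k = R(k)·t_k = k*(-k - 5)/(6*(k + 2)*(k + 3)).
s_(k+1) − s_k = -2/(k**3 + 9*k**2 + 26*k + 24) = t_k.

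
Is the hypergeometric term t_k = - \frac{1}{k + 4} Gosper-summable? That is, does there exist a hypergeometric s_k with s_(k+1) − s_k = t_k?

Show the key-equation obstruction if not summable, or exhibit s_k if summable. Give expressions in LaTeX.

Compute t_(k+1)/t_k: get (k + 4)/(k + 5).
Factor: A=k + 4; B=k + 5; C=1.
Need (k + 4)·f(k+1) − (k + 4)·f(k) = 1.
Degrees (1,1,0) ⇒ d ≤ 0.
f = c0 ⇒ A·f(k+1) − B(k−1)·f(k) − C = -1. The system {-1 = 0} is inconsistent; no antidifference.

No — t_k has no hypergeometric antidifference.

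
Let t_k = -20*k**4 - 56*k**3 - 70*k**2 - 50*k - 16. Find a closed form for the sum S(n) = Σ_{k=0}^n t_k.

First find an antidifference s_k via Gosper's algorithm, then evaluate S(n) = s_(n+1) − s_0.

Compute t_(k+1)/t_k: get (10*k**4 + 68*k**3 + 179*k**2 + 219*k + 106)/(10*k**4 + 28*k**3 + 35*k**2 + 25*k + 8).
Normal form (A,B,C) = (1, 1, k**4 + 14*k**3/5 + 7*k**2/2 + 5*k/2 + 4/5).
Need (1)·f(k+1) − (1)·f(k) = k**4 + 14*k**3/5 + 7*k**2/2 + 5*k/2 + 4/5.
Bound: deg f ≤ 5.
A polynomial solution: f(k) = k*(k + 1)*(2*k**3 + k + 1)/10.
Then R = B(k−1)f/C = k*(2*k**3 + k + 1)/(10*k**3 + 18*k**2 + 17*k + 8), so s_k = R(k)·t_k = 2*k*(-2*k**4 - 2*k**3 - k**2 - 2*k - 1).
s_(k+1) − s_k = -20*k**4 - 56*k**3 - 70*k**2 - 50*k - 16 = t_k.
Telescope: S(n) = s_(n+1) − s_(0) = -4*n**5 - 24*n**4 - 58*n**3 - 74*n**2 - 52*n - 16 − (0) = -4*n**5 - 24*n**4 - 58*n**3 - 74*n**2 - 52*n - 16.

S(n) = -4*n**5 - 24*n**4 - 58*n**3 - 74*n**2 - 52*n - 16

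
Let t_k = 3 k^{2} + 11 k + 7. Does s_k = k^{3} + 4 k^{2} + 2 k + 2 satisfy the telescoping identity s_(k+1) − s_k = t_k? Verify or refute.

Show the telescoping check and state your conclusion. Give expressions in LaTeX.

Valid — Δs_k = t_k.

s_(k+1) = k**3 + 7*k**2 + 13*k + 9
s_(k+1) − s_k = 3*k**2 + 11*k + 7
(s_(k+1) − s_k) − t_k = 0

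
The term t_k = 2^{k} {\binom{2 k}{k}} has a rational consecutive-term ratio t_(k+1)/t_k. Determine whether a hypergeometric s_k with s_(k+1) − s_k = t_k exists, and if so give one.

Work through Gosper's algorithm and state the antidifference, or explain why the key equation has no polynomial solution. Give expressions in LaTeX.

Step 1: r(k) = 4*(2*k + 1)/(k + 1).
Take A(k)=8*k + 4, B(k)=k + 1, C(k)=1.
f must satisfy (8*k + 4)·f(k+1) − (k)·f(k) = 1.
Bound: deg f ≤ -1.
d = -1 < 0 ⇒ no nonzero polynomial f; not summable.

not Gosper-summable; s_k does not exist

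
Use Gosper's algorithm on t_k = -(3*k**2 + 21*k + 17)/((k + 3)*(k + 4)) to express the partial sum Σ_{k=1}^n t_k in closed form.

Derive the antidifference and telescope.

The ratio is (k + 3)*(21*k + 3*(k + 1)**2 + 38)/((k + 5)*(3*k**2 + 21*k + 17)).
Take A(k)=k + 3, B(k)=k + 5, C(k)=k**2 + 7*k + 17/3.
Need (k + 3)·f(k+1) − (k + 4)·f(k) = k**2 + 7*k + 17/3.
From deg A=1, deg B=1, deg C=2: d=2.
A polynomial solution: f(k) = k*(9*k + 8)/9.
So s_k = (B(k−1)f/C)·t_k = (k*(k + 4)*(9*k + 8)/(3*(3*k**2 + 21*k + 17)))·t_k = k*(-9*k - 8)/(3*(k + 3)).
Δs = (-3*k**2 - 21*k - 17)/(k**2 + 7*k + 12), as required.
s_(n+1) = (-9*n**2 - 26*n - 17)/(3*(n + 4)) and s_(1) = -17/12, so S(n) = n*(-12*n - 29)/(4*(n + 4)).

S(n) = n*(-12*n - 29)/(4*(n + 4))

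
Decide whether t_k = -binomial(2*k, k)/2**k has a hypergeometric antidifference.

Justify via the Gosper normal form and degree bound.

No; the degree bound rules out any f.

The ratio is (2*k + 1)/(k + 1).
So A=2*k + 1 and B=k + 1, with C=1.
Solve (2*k + 1)·f(k+1) − (k)·f(k) = 1.
From deg A=1, deg B=1, deg C=0: d=-1.
d = -1 < 0 ⇒ no nonzero polynomial f; not summable.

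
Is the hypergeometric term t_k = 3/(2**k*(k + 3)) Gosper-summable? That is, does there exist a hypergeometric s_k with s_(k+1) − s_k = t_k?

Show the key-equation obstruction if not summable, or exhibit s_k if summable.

No; the degree bound rules out any f.

Step 1: r(k) = (k + 3)/(2*(k + 4)).
Gosper form: A/B · C(k+1)/C(k) with A=k/2 + 3/2, B=k + 4, C=1.
Need (k/2 + 3/2)·f(k+1) − (k + 3)·f(k) = 1.
deg f ≤ -1 (via 1,1,0).
d = -1 < 0 ⇒ no nonzero polynomial f; not summable.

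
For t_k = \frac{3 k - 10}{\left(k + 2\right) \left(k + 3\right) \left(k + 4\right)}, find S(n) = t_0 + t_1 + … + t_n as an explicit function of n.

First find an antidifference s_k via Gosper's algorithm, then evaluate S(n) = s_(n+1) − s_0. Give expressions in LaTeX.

t_(k+1)/t_k = (k + 2)*(3*k - 7)/((k + 5)*(3*k - 10)).
Normal form (A,B,C) = (k + 2, k + 5, k - 10/3).
Solve (k + 2)·f(k+1) − (k + 4)·f(k) = k - 10/3.
deg f ≤ 2 (via 1,1,1).
A polynomial solution: f(k) = -k*(k + 14)/9.
Get s_k = R·t_k = k*(-k - 14)/(3*(k + 2)*(k + 3)) with R(k) = B(k−1)f(k)/C(k) = -k*(k + 4)*(k + 14)/(3*(3*k - 10)).
Verify: (3*k - 10)/(k**3 + 9*k**2 + 26*k + 24) matches t_k.
Σ_(k=0)^n t_k = s_(n+1) − s_(0) = ((-n**2 - 16*n - 15)/(3*(n**2 + 7*n + 12))) − (0), i.e. (-n**2 - 16*n - 15)/(3*(n**2 + 7*n + 12)).

S(n) = \frac{- n^{2} - 16 n - 15}{3 \left(n^{2} + 7 n + 12\right)}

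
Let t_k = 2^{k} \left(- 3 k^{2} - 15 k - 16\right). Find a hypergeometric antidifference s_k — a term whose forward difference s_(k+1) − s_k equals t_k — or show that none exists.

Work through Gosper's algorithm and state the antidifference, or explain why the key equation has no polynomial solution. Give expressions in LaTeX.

s_k = 2^{k} \left(- 3 k^{2} - 3 k - 4\right)

The ratio is 2*(3*k**2 + 21*k + 34)/(3*k**2 + 15*k + 16).
A = 2, B = 1, C = k**2 + 5*k + 16/3.
Need (2)·f(k+1) − (1)·f(k) = k**2 + 5*k + 16/3.
Bound: deg f ≤ 2.
Solve for f: f(k) = (3*k**2 + 3*k + 4)/3 (degree 2 ≤ 2).
So s_k = (B(k−1)f/C)·t_k = ((3*k**2 + 3*k + 4)/(3*k**2 + 15*k + 16))·t_k = 2**k*(-3*k**2 - 3*k - 4).
Verify: 2**k*(-3*k**2 - 15*k - 16) matches t_k.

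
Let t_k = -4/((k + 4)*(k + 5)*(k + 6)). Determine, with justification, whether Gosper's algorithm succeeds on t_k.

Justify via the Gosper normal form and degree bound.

Ratio r(k) = (k + 4)/(k + 7).
Normal form (A,B,C) = (k + 4, k + 7, 1).
f must satisfy (k + 4)·f(k+1) − (k + 6)·f(k) = 1.
From deg A=1, deg B=1, deg C=0: d=2.
Match coefficients ⇒ f(k) = k*(k + 9)/40.
Get s_k = R·t_k = k*(-k - 9)/(10*(k + 4)*(k + 5)) with R(k) = B(k−1)f(k)/C(k) = k*(k + 6)*(k + 9)/40.
Check: Δs_k = -4/(k**3 + 15*k**2 + 74*k + 120). ✓

Yes. s_k = k*(-k - 9)/(10*(k + 4)*(k + 5)).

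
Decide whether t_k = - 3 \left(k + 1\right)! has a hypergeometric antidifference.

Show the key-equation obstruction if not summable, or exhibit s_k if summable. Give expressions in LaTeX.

No; the degree bound rules out any f.

Step 1: r(k) = k + 2.
Factor: A=k + 2; B=1; C=1.
Set up (k + 2)·f(k+1) − (1)·f(k) − (1) = 0.
From deg A=1, deg B=0, deg C=0: d=-1.
Bound -1 < 0, so the key equation has no polynomial solution.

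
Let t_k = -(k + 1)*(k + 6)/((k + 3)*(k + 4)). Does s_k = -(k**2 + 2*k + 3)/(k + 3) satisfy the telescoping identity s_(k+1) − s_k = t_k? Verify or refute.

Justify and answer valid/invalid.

Valid — Δs_k = t_k.

s_(k+1) = (-k**2 - 4*k - 6)/(k + 4)
s_(k+1) − s_k = (-k**2 - 7*k - 6)/(k**2 + 7*k + 12)
(s_(k+1) − s_k) − t_k = 0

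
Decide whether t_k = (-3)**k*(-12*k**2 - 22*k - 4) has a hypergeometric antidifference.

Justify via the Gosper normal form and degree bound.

Yes. s_k = (-3)**k*(3*k**2 + k - 2).

Step 1: r(k) = 3*(-6*k**2 - 23*k - 19)/(6*k**2 + 11*k + 2).
Gosper form: A/B · C(k+1)/C(k) with A=-3, B=1, C=k**2 + 11*k/6 + 1/3.
Solve (-3)·f(k+1) − (1)·f(k) = k**2 + 11*k/6 + 1/3.
Bound: deg f ≤ 2.
Coefficient equations give f(k) = -(k + 1)*(3*k - 2)/12.
Get s_k = R·t_k = (-3)**k*(3*k**2 + k - 2) with R(k) = B(k−1)f(k)/C(k) = -(k + 1)*(3*k - 2)/(2*(6*k**2 + 11*k + 2)).
Check: Δs_k = (-3)**k*(-12*k**2 - 22*k - 4). ✓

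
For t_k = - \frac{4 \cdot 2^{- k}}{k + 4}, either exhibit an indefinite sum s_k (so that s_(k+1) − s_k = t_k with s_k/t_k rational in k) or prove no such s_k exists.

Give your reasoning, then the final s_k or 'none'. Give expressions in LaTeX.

Step 1: r(k) = (k + 4)/(2*(k + 5)).
Factor: A=k/2 + 2; B=k + 5; C=1.
Set up (k/2 + 2)·f(k+1) − (k + 4)·f(k) − (1) = 0.
Degrees (1,1,0) ⇒ d ≤ -1.
d = -1 < 0 ⇒ no nonzero polynomial f; not summable.

not Gosper-summable; s_k does not exist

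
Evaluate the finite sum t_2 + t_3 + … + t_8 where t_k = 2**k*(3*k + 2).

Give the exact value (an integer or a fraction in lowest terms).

Σ = 11768

Ratio r(k) = 2*(3*k + 5)/(3*k + 2).
A = 2, B = 1, C = k + 2/3.
Need (2)·f(k+1) − (1)·f(k) = k + 2/3.
From deg A=0, deg B=0, deg C=1: d=1.
Solve for f: f(k) = (3*k - 4)/3 (degree 1 ≤ 1).
So s_k = (B(k−1)f/C)·t_k = ((3*k - 4)/(3*k + 2))·t_k = 2**k*(3*k - 4).
Verify: 2**k*(3*k + 2) matches t_k.
Sum = s_(9) − s_(2); s_(9) = 11776, s_(2) = 8 ⇒ 11768.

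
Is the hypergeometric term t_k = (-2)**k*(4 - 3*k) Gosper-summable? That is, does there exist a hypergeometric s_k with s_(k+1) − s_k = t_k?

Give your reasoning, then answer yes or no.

Yes. s_k = (-2)**k*(k - 2).

t_(k+1)/t_k = 2*(1 - 3*k)/(3*k - 4).
A = -2, B = 1, C = k - 4/3.
f must satisfy (-2)·f(k+1) − (1)·f(k) = k - 4/3.
deg f ≤ 1 (via 0,0,1).
Solve for f: f(k) = -(k - 2)/3 (degree 1 ≤ 1).
Get s_k = R·t_k = (-2)**k*(k - 2) with R(k) = B(k−1)f(k)/C(k) = -(k - 2)/(3*k - 4).
Δs = (-2)**k*(4 - 3*k), as required.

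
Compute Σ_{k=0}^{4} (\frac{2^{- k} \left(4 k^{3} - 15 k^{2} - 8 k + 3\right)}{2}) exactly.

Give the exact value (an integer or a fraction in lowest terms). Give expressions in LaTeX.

The ratio is (4*k**3 - 3*k**2 - 26*k - 16)/(2*(4*k**3 - 15*k**2 - 8*k + 3)).
Gosper form: A/B · C(k+1)/C(k) with A=1/2, B=1, C=k**3 - 15*k**2/4 - 2*k + 3/4.
Need (1/2)·f(k+1) − (1)·f(k) = k**3 - 15*k**2/4 - 2*k + 3/4.
d = 3 from the (0,0,3) case.
Coefficient equations give f(k) = -(4*k**3 - 3*k**2 - 2*k + 2)/2.
R(k) = B(k−1)·f(k)/C(k) = -2*(4*k**3 - 3*k**2 - 2*k + 2)/(4*k**3 - 15*k**2 - 8*k + 3); s_k = R·t_k = (-4*k**3 + 3*k**2 + 2*k - 2)/2**k.
s_(k+1) − s_k = (4*k**3 - 15*k**2 - 8*k + 3)/(2*2**k) = t_k.
Sum = s_(5) − s_(0); s_(5) = -417/32, s_(0) = -2 ⇒ -353/32.

Σ = -353/32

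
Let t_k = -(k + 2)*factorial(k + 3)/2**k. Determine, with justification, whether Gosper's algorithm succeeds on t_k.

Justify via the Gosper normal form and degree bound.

Ratio r(k) = (k + 3)*(k + 4)/(2*(k + 2)).
Normal form (A,B,C) = (k/2 + 2, 1, k + 2).
Set up (k/2 + 2)·f(k+1) − (1)·f(k) − (k + 2) = 0.
d = 0 from the (1,0,1) case.
Solve for f: f(k) = 2 (degree 0 ≤ 0).
R(k) = B(k−1)·f(k)/C(k) = 2/(k + 2); s_k = R·t_k = -2**(1 - k)*factorial(k + 3).
Δs = -(k + 2)*factorial(k + 3)/2**k, as required.

Yes. s_k = -2**(1 - k)*factorial(k + 3).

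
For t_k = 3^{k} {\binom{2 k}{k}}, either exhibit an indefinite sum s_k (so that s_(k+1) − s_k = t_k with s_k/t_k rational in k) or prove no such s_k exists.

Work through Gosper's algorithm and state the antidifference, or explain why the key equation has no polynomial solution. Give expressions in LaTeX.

Step 1: r(k) = 6*(2*k + 1)/(k + 1).
So A=12*k + 6 and B=k + 1, with C=1.
Key eq: (12*k + 6)·f(k+1) = (k)·f(k) + (1).
Bound: deg f ≤ -1.
deg f ≤ -1 is impossible — no certificate.

none — t_k is not Gosper-summable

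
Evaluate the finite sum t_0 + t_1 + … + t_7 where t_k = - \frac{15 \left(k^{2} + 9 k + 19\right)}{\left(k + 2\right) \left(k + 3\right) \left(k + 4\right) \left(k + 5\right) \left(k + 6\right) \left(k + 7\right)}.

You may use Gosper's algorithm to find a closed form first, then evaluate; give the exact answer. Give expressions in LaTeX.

Σ = -17/168

Step 1: r(k) = (k + 2)*(9*k + (k + 1)**2 + 28)/((k + 8)*(k**2 + 9*k + 19)).
Gosper form: A/B · C(k+1)/C(k) with A=k + 2, B=k + 8, C=k**2 + 9*k + 19.
Set up (k + 2)·f(k+1) − (k + 7)·f(k) − (k**2 + 9*k + 19) = 0.
Degrees (1,1,2) ⇒ d ≤ 5.
Coefficient equations give f(k) = k*(k + 3)*(k + 5)*(k**2 + 12*k + 44)/144.
Certificate R = B(k−1)f/C = k*(k + 3)*(k + 5)*(k + 7)*(k**2 + 12*k + 44)/(144*(k**2 + 9*k + 19)) gives s_k = 5*k*(-k**2 - 12*k - 44)/(48*(k**3 + 12*k**2 + 44*k + 48)).
Δs = 15*(-k**2 - 9*k - 19)/(k**6 + 27*k**5 + 295*k**4 + 1665*k**3 + 5104*k**2 + 8028*k + 5040), as required.
Sum = s_(8) − s_(0); s_(8) = -17/168, s_(0) = 0 ⇒ -17/168.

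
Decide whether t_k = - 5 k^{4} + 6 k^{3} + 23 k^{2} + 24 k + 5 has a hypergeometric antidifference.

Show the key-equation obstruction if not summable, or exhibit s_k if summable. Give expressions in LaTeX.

Yes. s_k = k \left(- k^{4} + 4 k^{3} + 3 k^{2} + 2 k - 3\right).

Step 1: r(k) = (5*k**4 + 14*k**3 - 11*k**2 - 68*k - 53)/(5*k**4 - 6*k**3 - 23*k**2 - 24*k - 5).
Factor: A=1; B=1; C=k**4 - 6*k**3/5 - 23*k**2/5 - 24*k/5 - 1.
Solve (1)·f(k+1) − (1)·f(k) = k**4 - 6*k**3/5 - 23*k**2/5 - 24*k/5 - 1.
From deg A=0, deg B=0, deg C=4: d=5.
Solving with deg f ≤ 5: f(k) = k*(k**4 - 4*k**3 - 3*k**2 - 2*k + 3)/5.
Certificate R = B(k−1)f/C = k*(k**4 - 4*k**3 - 3*k**2 - 2*k + 3)/(5*k**4 - 6*k**3 - 23*k**2 - 24*k - 5) gives s_k = k*(-k**4 + 4*k**3 + 3*k**2 + 2*k - 3).
Verify: -5*k**4 + 6*k**3 + 23*k**2 + 24*k + 5 matches t_k.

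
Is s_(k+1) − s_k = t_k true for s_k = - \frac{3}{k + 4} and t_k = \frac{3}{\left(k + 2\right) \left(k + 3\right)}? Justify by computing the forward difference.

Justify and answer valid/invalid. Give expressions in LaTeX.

s_(k+1) = -3/(k + 5)
s_(k+1) − s_k = 3/((k + 4)*(k + 5))
(s_(k+1) − s_k) − t_k = 6*(-2*k - 7)/(k**4 + 14*k**3 + 71*k**2 + 154*k + 120)

Invalid: residual \frac{6 \left(- 2 k - 7\right)}{k^{4} + 14 k^{3} + 71 k^{2} + 154 k + 120} ≠ 0.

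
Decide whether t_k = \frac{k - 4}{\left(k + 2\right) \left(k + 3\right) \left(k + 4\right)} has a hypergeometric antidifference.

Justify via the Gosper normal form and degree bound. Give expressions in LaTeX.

Yes. s_k = \frac{k \left(- k - 11\right)}{6 \left(k + 2\right) \left(k + 3\right)}.

t_(k+1)/t_k = (k - 3)*(k + 2)/((k - 4)*(k + 5)).
Gosper form: A/B · C(k+1)/C(k) with A=k + 2, B=k + 5, C=k - 4.
Set up (k + 2)·f(k+1) − (k + 4)·f(k) − (k - 4) = 0.
deg f ≤ 2 (via 1,1,1).
Coefficient equations give f(k) = -k*(k + 11)/6.
Get s_k = R·t_k = k*(-k - 11)/(6*(k + 2)*(k + 3)) with R(k) = B(k−1)f(k)/C(k) = -k*(k + 4)*(k + 11)/(6*(k - 4)).
Δs = (k - 4)/(k**3 + 9*k**2 + 26*k + 24), as required.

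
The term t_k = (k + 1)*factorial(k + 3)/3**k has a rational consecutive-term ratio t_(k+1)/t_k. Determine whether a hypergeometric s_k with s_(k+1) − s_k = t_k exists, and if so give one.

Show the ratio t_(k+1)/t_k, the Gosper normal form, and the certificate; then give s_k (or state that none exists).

r(k) = (k + 2)*(k + 4)/(3*(k + 1)) after simplifying.
A = k/3 + 4/3, B = 1, C = k + 1.
Solve (k/3 + 4/3)·f(k+1) − (1)·f(k) = k + 1.
d = 0 from the (1,0,1) case.
Coefficient equations give f(k) = 3.
Get s_k = R·t_k = 3**(1 - k)*factorial(k + 3) with R(k) = B(k−1)f(k)/C(k) = 3/(k + 1).
s_(k+1) − s_k = (k + 1)*factorial(k + 3)/3**k = t_k.

s_k = 3**(1 - k)*factorial(k + 3)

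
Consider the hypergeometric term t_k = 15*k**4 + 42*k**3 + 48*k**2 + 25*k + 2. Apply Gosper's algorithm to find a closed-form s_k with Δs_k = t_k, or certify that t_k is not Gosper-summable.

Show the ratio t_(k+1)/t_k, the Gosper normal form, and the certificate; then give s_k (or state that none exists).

Step 1: r(k) = (15*k**4 + 102*k**3 + 264*k**2 + 307*k + 132)/(15*k**4 + 42*k**3 + 48*k**2 + 25*k + 2).
Gosper form: A/B · C(k+1)/C(k) with A=1, B=1, C=k**4 + 14*k**3/5 + 16*k**2/5 + 5*k/3 + 2/15.
Key eq: (1)·f(k+1) = (1)·f(k) + (k**4 + 14*k**3/5 + 16*k**2/5 + 5*k/3 + 2/15).
d = 5 from the (0,0,4) case.
Solve for f: f(k) = k*(3*k**4 + 3*k**3 - k - 3)/15 (degree 5 ≤ 5).
So s_k = (B(k−1)f/C)·t_k = (k*(3*k**4 + 3*k**3 - k - 3)/(15*k**4 + 42*k**3 + 48*k**2 + 25*k + 2))·t_k = k*(3*k**4 + 3*k**3 - k - 3).
Δs = 15*k**4 + 42*k**3 + 48*k**2 + 25*k + 2, as required.

s_k = k*(3*k**4 + 3*k**3 - k - 3)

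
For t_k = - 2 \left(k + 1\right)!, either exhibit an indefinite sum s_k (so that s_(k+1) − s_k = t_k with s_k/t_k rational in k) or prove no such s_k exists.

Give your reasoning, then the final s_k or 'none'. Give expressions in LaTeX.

no hypergeometric antidifference exists

Ratio r(k) = k + 2.
Factor: A=k + 2; B=1; C=1.
Need (k + 2)·f(k+1) − (1)·f(k) = 1.
From deg A=1, deg B=0, deg C=0: d=-1.
d = -1 < 0 ⇒ no nonzero polynomial f; not summable.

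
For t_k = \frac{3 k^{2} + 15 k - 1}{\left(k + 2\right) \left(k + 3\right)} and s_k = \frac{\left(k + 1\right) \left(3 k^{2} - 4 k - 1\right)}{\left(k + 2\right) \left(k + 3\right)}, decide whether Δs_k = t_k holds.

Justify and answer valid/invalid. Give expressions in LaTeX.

s_(k+1) = -(k + 2)*(4*k - 3*(k + 1)**2 + 5)/((k + 3)*(k + 4))
s_(k+1) − s_k = (3*k**3 + 27*k**2 + 21*k - 4)/(k**3 + 9*k**2 + 26*k + 24)
(s_(k+1) − s_k) − t_k = -38*k/(k**3 + 9*k**2 + 26*k + 24)

Invalid: residual - \frac{38 k}{k^{3} + 9 k^{2} + 26 k + 24} ≠ 0.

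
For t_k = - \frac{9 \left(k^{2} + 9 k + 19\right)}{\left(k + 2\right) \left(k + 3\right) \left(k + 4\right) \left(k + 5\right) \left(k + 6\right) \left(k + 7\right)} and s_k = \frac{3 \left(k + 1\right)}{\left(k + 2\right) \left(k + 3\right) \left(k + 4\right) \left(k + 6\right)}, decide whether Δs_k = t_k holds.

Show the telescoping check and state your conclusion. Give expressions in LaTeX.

s_(k+1) = 3*(k + 2)/((k + 3)*(k + 4)*(k + 5)*(k + 7))
s_(k+1) − s_k = 3*(-3*k**2 - 19*k - 11)/(k**6 + 27*k**5 + 295*k**4 + 1665*k**3 + 5104*k**2 + 8028*k + 5040)
(s_(k+1) − s_k) − t_k = 6*(4*k + 23)/(k**6 + 27*k**5 + 295*k**4 + 1665*k**3 + 5104*k**2 + 8028*k + 5040)

Invalid: residual \frac{6 \left(4 k + 23\right)}{k^{6} + 27 k^{5} + 295 k^{4} + 1665 k^{3} + 5104 k^{2} + 8028 k + 5040} ≠ 0.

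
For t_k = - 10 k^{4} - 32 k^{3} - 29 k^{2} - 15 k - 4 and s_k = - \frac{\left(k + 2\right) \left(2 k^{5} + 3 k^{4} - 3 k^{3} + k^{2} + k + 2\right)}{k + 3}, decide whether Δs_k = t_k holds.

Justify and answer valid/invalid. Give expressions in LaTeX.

s_(k+1) = (-2*k**6 - 19*k**5 - 68*k**4 - 117*k**3 - 106*k**2 - 54*k - 18)/(k + 4)
s_(k+1) − s_k = 2*(-5*k**6 - 47*k**5 - 157*k**4 - 237*k**3 - 178*k**2 - 80*k - 19)/(k**2 + 7*k + 12)
(s_(k+1) − s_k) − t_k = (8*k**5 + 59*k**4 + 128*k**3 + 101*k**2 + 48*k + 10)/(k**2 + 7*k + 12)

Invalid: residual \frac{8 k^{5} + 59 k^{4} + 128 k^{3} + 101 k^{2} + 48 k + 10}{k^{2} + 7 k + 12} ≠ 0.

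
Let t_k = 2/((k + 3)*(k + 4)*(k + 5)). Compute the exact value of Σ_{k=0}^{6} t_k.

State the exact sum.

r(k) = (k + 3)/(k + 6) after simplifying.
Normal form (A,B,C) = (k + 3, k + 6, 1).
Solve (k + 3)·f(k+1) − (k + 5)·f(k) = 1.
From deg A=1, deg B=1, deg C=0: d=2.
A polynomial solution: f(k) = k*(k + 7)/24.
R(k) = B(k−1)·f(k)/C(k) = k*(k + 5)*(k + 7)/24; s_k = R·t_k = k*(k + 7)/(12*(k + 3)*(k + 4)).
Check: Δs_k = 2/(k**3 + 12*k**2 + 47*k + 60). ✓
Evaluate s at k=7 and k=0: 49/660 and 0; difference 49/660.

Σ = 49/660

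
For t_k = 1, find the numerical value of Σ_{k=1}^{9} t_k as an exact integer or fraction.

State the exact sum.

Σ = 9

Ratio r(k) = 1.
So A=1 and B=1, with C=1.
Need (1)·f(k+1) − (1)·f(k) = 1.
Degrees (0,0,0) ⇒ d ≤ 1.
Coefficient equations give f(k) = k.
Certificate R = B(k−1)f/C = k gives s_k = k.
s_(k+1) − s_k = 1 = t_k.
Sum = s_(10) − s_(1); s_(10) = 10, s_(1) = 1 ⇒ 9.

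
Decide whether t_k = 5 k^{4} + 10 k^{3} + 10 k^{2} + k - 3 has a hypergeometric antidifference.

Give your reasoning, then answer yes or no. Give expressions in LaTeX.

Yes. s_k = k \left(k^{4} - 2 k - 2\right).

The ratio is (5*k**4 + 30*k**3 + 70*k**2 + 71*k + 23)/(5*k**4 + 10*k**3 + 10*k**2 + k - 3).
Gosper form: A/B · C(k+1)/C(k) with A=1, B=1, C=k**4 + 2*k**3 + 2*k**2 + k/5 - 3/5.
f must satisfy (1)·f(k+1) − (1)·f(k) = k**4 + 2*k**3 + 2*k**2 + k/5 - 3/5.
deg f ≤ 5 (via 0,0,4).
Solve for f: f(k) = k*(k**4 - 2*k - 2)/5 (degree 5 ≤ 5).
R(k) = B(k−1)·f(k)/C(k) = k*(k**4 - 2*k - 2)/(5*k**4 + 10*k**3 + 10*k**2 + k - 3); s_k = R·t_k = k*(k**4 - 2*k - 2).
Δs = 5*k**4 + 10*k**3 + 10*k**2 + k - 3, as required.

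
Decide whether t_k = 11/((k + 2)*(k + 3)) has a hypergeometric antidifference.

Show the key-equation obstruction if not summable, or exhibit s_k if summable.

t_(k+1)/t_k = (k + 2)/(k + 4).
Gosper form: A/B · C(k+1)/C(k) with A=k + 2, B=k + 4, C=1.
Key eq: (k + 2)·f(k+1) = (k + 3)·f(k) + (1).
Bound: deg f ≤ 1.
Coefficient equations give f(k) = k/2.
Then R = B(k−1)f/C = k*(k + 3)/2, so s_k = R(k)·t_k = 11*k/(2*(k + 2)).
Check: Δs_k = 11/(k**2 + 5*k + 6). ✓

Yes. s_k = 11*k/(2*(k + 2)).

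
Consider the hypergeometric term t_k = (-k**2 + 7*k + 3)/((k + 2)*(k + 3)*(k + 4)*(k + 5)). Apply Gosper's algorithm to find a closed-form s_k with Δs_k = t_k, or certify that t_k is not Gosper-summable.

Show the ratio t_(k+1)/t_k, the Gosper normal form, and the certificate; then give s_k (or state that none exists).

s_k = k*(k**2 + 33*k + 2)/(24*(k + 2)*(k + 3)*(k + 4))

t_(k+1)/t_k = (k + 2)*(7*k - (k + 1)**2 + 10)/((k + 6)*(-k**2 + 7*k + 3)).
Factor: A=k + 2; B=k + 6; C=k**2 - 7*k - 3.
Key eq: (k + 2)·f(k+1) = (k + 5)·f(k) + (k**2 - 7*k - 3).
deg f ≤ 3 (via 1,1,2).
A polynomial solution: f(k) = -k*(k**2 + 33*k + 2)/24.
Get s_k = R·t_k = k*(k**2 + 33*k + 2)/(24*(k + 2)*(k + 3)*(k + 4)) with R(k) = B(k−1)f(k)/C(k) = -k*(k + 5)*(k**2 + 33*k + 2)/(24*(k**2 - 7*k - 3)).
s_(k+1) − s_k = (-k**2 + 7*k + 3)/(k**4 + 14*k**3 + 71*k**2 + 154*k + 120) = t_k.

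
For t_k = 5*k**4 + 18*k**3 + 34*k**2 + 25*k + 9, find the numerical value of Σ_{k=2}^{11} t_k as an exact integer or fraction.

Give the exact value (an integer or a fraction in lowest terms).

Σ = 297140

r(k) = (5*k**4 + 38*k**3 + 118*k**2 + 167*k + 91)/(5*k**4 + 18*k**3 + 34*k**2 + 25*k + 9) after simplifying.
Gosper form: A/B · C(k+1)/C(k) with A=1, B=1, C=k**4 + 18*k**3/5 + 34*k**2/5 + 5*k + 9/5.
Set up (1)·f(k+1) − (1)·f(k) − (k**4 + 18*k**3/5 + 34*k**2/5 + 5*k + 9/5) = 0.
Bound: deg f ≤ 5.
Match coefficients ⇒ f(k) = k*(k**4 + 2*k**3 + 4*k**2 + 2)/5.
Certificate R = B(k−1)f/C = k*(k**4 + 2*k**3 + 4*k**2 + 2)/(5*k**4 + 18*k**3 + 34*k**2 + 25*k + 9) gives s_k = k*(k**4 + 2*k**3 + 4*k**2 + 2).
Check: Δs_k = 5*k**4 + 18*k**3 + 34*k**2 + 25*k + 9. ✓
Telescoping: Σ = s_(12) − s_(2) = 297240 − (100) = 297140.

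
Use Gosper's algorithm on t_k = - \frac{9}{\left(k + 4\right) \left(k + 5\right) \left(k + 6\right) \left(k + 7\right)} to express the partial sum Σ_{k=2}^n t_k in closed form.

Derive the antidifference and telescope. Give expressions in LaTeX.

S(n) = \frac{- n^{3} - 18 n^{2} - 107 n + 126}{112 \left(n^{3} + 18 n^{2} + 107 n + 210\right)}

Compute t_(k+1)/t_k: get (k + 4)/(k + 8).
Gosper form: A/B · C(k+1)/C(k) with A=k + 4, B=k + 8, C=1.
Set up (k + 4)·f(k+1) − (k + 7)·f(k) − (1) = 0.
deg f ≤ 3 (via 1,1,0).
Match coefficients ⇒ f(k) = k*(k**2 + 15*k + 74)/360.
Certificate R = B(k−1)f/C = k*(k + 7)*(k**2 + 15*k + 74)/360 gives s_k = k*(-k**2 - 15*k - 74)/(40*(k + 4)*(k + 5)*(k + 6)).
s_(k+1) − s_k = -9/(k**4 + 22*k**3 + 179*k**2 + 638*k + 840) = t_k.
s_(n+1) = (-n**3 - 18*n**2 - 107*n - 90)/(40*(n**3 + 18*n**2 + 107*n + 210)) and s_(2) = -9/560, so S(n) = (-n**3 - 18*n**2 - 107*n + 126)/(112*(n**3 + 18*n**2 + 107*n + 210)).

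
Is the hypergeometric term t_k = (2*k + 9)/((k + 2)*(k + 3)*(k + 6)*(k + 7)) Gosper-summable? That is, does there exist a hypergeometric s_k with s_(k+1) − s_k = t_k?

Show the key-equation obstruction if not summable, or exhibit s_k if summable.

Yes. s_k = k*(k + 8)/(12*(k**2 + 8*k + 12)).

Ratio r(k) = (k + 2)*(k + 6)*(2*k + 11)/((k + 4)*(k + 8)*(2*k + 9)).
So A=k + 2 and B=k + 8, with C=k**3 + 27*k**2/2 + 121*k/2 + 90.
Set up (k + 2)·f(k+1) − (k + 7)·f(k) − (k**3 + 27*k**2/2 + 121*k/2 + 90) = 0.
d = 5 from the (1,1,3) case.
Coefficient equations give f(k) = k*(k + 3)*(k + 4)*(k + 5)*(k + 8)/24.
Certificate R = B(k−1)f/C = k*(k + 3)*(k + 7)*(k + 8)/(12*(2*k + 9)) gives s_k = k*(k + 8)/(12*(k**2 + 8*k + 12)).
Check: Δs_k = (2*k + 9)/(k**4 + 18*k**3 + 113*k**2 + 288*k + 252). ✓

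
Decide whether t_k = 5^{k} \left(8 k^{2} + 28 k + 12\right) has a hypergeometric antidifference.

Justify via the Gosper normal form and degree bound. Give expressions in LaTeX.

The ratio is 5*(2*k**2 + 11*k + 12)/(2*k**2 + 7*k + 3).
Normal form (A,B,C) = (5, 1, k**2 + 7*k/2 + 3/2).
Need (5)·f(k+1) − (1)·f(k) = k**2 + 7*k/2 + 3/2.
From deg A=0, deg B=0, deg C=2: d=2.
A polynomial solution: f(k) = (k**2 + k - 1)/4.
Then R = B(k−1)f/C = (k**2 + k - 1)/(2*(k + 3)*(2*k + 1)), so s_k = R(k)·t_k = 2*5**k*(k**2 + k - 1).
Check: Δs_k = 5**k*(8*k**2 + 28*k + 12). ✓

Yes. s_k = 2 \cdot 5^{k} \left(k^{2} + k - 1\right).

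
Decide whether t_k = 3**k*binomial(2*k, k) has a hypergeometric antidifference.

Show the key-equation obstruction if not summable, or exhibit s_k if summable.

r(k) = 6*(2*k + 1)/(k + 1) after simplifying.
A = 12*k + 6, B = k + 1, C = 1.
Solve (12*k + 6)·f(k+1) − (k)·f(k) = 1.
Degrees (1,1,0) ⇒ d ≤ -1.
d = -1 < 0 ⇒ no nonzero polynomial f; not summable.

No — negative degree bound, so no certificate f.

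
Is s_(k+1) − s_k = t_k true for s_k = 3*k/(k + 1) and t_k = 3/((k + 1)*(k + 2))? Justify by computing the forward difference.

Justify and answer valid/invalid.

valid (s_(k+1) − s_k reduces to t_k)

s_(k+1) = 3*(k + 1)/(k + 2)
s_(k+1) − s_k = 3/(k**2 + 3*k + 2)
(s_(k+1) − s_k) − t_k = 0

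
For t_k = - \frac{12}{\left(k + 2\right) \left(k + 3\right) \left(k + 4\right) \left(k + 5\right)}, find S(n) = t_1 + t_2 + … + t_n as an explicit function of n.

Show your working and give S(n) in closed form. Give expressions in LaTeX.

S(n) = \frac{n \left(- n^{2} - 12 n - 47\right)}{15 \left(n^{3} + 12 n^{2} + 47 n + 60\right)}

r(k) = (k + 2)/(k + 6) after simplifying.
A = k + 2, B = k + 6, C = 1.
Set up (k + 2)·f(k+1) − (k + 5)·f(k) − (1) = 0.
d = 3 from the (1,1,0) case.
Solving with deg f ≤ 3: f(k) = k*(k**2 + 9*k + 26)/72.
Get s_k = R·t_k = k*(-k**2 - 9*k - 26)/(6*(k + 2)*(k + 3)*(k + 4)) with R(k) = B(k−1)f(k)/C(k) = k*(k + 5)*(k**2 + 9*k + 26)/72.
Check: Δs_k = -12/(k**4 + 14*k**3 + 71*k**2 + 154*k + 120). ✓
s_(n+1) = (-n**3 - 12*n**2 - 47*n - 36)/(6*(n**3 + 12*n**2 + 47*n + 60)) and s_(1) = -1/10, so S(n) = n*(-n**2 - 12*n - 47)/(15*(n**3 + 12*n**2 + 47*n + 60)).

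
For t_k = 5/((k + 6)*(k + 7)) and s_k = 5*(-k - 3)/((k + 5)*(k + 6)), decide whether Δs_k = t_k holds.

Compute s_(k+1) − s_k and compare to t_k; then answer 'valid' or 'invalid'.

s_(k+1) = 5*(-k - 4)/((k + 6)*(k + 7))
s_(k+1) − s_k = 5*(k + 1)/(k**3 + 18*k**2 + 107*k + 210)
(s_(k+1) − s_k) − t_k = -20/(k**3 + 18*k**2 + 107*k + 210)

Invalid: residual -20/(k**3 + 18*k**2 + 107*k + 210) ≠ 0.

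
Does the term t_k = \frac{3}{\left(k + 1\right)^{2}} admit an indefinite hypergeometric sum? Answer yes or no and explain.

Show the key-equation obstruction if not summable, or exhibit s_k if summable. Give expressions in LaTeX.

No. Not Gosper-summable.

Compute t_(k+1)/t_k: get (k + 1)**2/(k + 2)**2.
Gosper form: A/B · C(k+1)/C(k) with A=k**2 + 2*k + 1, B=k**2 + 4*k + 4, C=1.
f must satisfy (k**2 + 2*k + 1)·f(k+1) − (k**2 + 2*k + 1)·f(k) = 1.
d = 0 from the (2,2,0) case.
f = c0 ⇒ A·f(k+1) − B(k−1)·f(k) − C = -1. The system {-1 = 0} is inconsistent; no antidifference.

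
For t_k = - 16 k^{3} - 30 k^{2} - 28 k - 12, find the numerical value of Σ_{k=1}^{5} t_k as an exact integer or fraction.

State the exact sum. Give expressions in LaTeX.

Σ = -5730

Step 1: r(k) = (8*k**3 + 39*k**2 + 68*k + 43)/(8*k**3 + 15*k**2 + 14*k + 6).
Factor: A=1; B=1; C=k**3 + 15*k**2/8 + 7*k/4 + 3/4.
Set up (1)·f(k+1) − (1)·f(k) − (k**3 + 15*k**2/8 + 7*k/4 + 3/4) = 0.
Degrees (0,0,3) ⇒ d ≤ 4.
A polynomial solution: f(k) = k*(4*k**3 + 2*k**2 + 3*k + 3)/16.
R(k) = B(k−1)·f(k)/C(k) = k*(4*k**3 + 2*k**2 + 3*k + 3)/(2*(8*k**3 + 15*k**2 + 14*k + 6)); s_k = R·t_k = k*(-4*k**3 - 2*k**2 - 3*k - 3).
s_(k+1) − s_k = -16*k**3 - 30*k**2 - 28*k - 12 = t_k.
Telescoping: Σ = s_(6) − s_(1) = -5742 − (-12) = -5730.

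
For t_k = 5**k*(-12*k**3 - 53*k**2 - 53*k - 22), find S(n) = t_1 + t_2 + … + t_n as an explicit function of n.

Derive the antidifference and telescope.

S(n) = -15*5**n*n**3 - 55*5**n*n**2 - 50*5**n*n - 25*5**n + 25

Step 1: r(k) = 5*(12*k**3 + 89*k**2 + 195*k + 140)/(12*k**3 + 53*k**2 + 53*k + 22).
A = 5, B = 1, C = k**3 + 53*k**2/12 + 53*k/12 + 11/6.
Need (5)·f(k+1) − (1)·f(k) = k**3 + 53*k**2/12 + 53*k/12 + 11/6.
Bound: deg f ≤ 3.
Solving with deg f ≤ 3: f(k) = (3*k**3 + 2*k**2 - 3*k + 3)/12.
Certificate R = B(k−1)f/C = (3*k**3 + 2*k**2 - 3*k + 3)/(12*k**3 + 53*k**2 + 53*k + 22) gives s_k = 5**k*(-3*k**3 - 2*k**2 + 3*k - 3).
Verify: 5**k*(-12*k**3 - 53*k**2 - 53*k - 22) matches t_k.
Σ_(k=1)^n t_k = s_(n+1) − s_(1) = (5**(n + 1)*(-3*n**3 - 11*n**2 - 10*n - 5)) − (-25), i.e. -15*5**n*n**3 - 55*5**n*n**2 - 50*5**n*n - 25*5**n + 25.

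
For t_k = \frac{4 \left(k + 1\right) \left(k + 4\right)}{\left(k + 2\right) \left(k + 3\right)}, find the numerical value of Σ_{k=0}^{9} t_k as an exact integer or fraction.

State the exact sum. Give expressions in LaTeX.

Σ = 110/3

The ratio is (k + 2)**2*(k + 5)/((k + 1)*(k + 4)**2).
A = k + 2, B = k + 4, C = k**2 + 5*k + 4.
Key eq: (k + 2)·f(k+1) = (k + 3)·f(k) + (k**2 + 5*k + 4).
Bound: deg f ≤ 2.
Solve for f: f(k) = k*(k + 1) (degree 2 ≤ 2).
So s_k = (B(k−1)f/C)·t_k = (k*(k + 3)/(k + 4))·t_k = 4*k*(k + 1)/(k + 2).
Check: Δs_k = 4*(k**2 + 5*k + 4)/(k**2 + 5*k + 6). ✓
Σ_(k=0)^(9) t_k = s_(10) − s_(0) = 110/3 − (0) = 110/3.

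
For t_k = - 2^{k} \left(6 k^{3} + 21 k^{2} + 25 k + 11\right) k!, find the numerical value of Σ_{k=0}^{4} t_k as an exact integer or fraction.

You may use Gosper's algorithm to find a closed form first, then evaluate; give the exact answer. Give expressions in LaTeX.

Ratio r(k) = 2*(6*k**4 + 45*k**3 + 124*k**2 + 148*k + 63)/(6*k**3 + 21*k**2 + 25*k + 11).
Normal form (A,B,C) = (2*k + 2, 1, k**3 + 7*k**2/2 + 25*k/6 + 11/6).
f must satisfy (2*k + 2)·f(k+1) − (1)·f(k) = k**3 + 7*k**2/2 + 25*k/6 + 11/6.
Bound: deg f ≤ 2.
Solve for f: f(k) = (3*k**2 + 3*k - 1)/6 (degree 2 ≤ 2).
R(k) = B(k−1)·f(k)/C(k) = (3*k**2 + 3*k - 1)/(6*k**3 + 21*k**2 + 25*k + 11); s_k = R·t_k = -2**k*(3*k**2 + 3*k - 1)*factorial(k).
Verify: -2**k*(6*k**3 + 21*k**2 + 25*k + 11)*factorial(k) matches t_k.
Σ_(k=0)^(4) t_k = s_(5) − s_(0) = -341760 − (1) = -341761.

Σ = -341761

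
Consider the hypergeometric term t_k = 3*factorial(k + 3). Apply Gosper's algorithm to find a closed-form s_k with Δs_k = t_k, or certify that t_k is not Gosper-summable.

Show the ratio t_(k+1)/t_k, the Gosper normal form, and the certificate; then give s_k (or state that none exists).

Compute t_(k+1)/t_k: get k + 4.
Take A(k)=k + 4, B(k)=1, C(k)=1.
Set up (k + 4)·f(k+1) − (1)·f(k) − (1) = 0.
d = -1 from the (1,0,0) case.
Bound -1 < 0, so the key equation has no polynomial solution.

no hypergeometric antidifference exists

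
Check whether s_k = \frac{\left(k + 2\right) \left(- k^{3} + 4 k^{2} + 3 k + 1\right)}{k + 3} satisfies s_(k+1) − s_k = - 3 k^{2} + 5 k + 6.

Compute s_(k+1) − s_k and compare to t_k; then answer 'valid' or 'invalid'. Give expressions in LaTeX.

Invalid: residual \frac{2 k^{3} + 8 k^{2} - 18 k - 17}{k^{2} + 7 k + 12} ≠ 0.

s_(k+1) = (-k**4 - 2*k**3 + 11*k**2 + 31*k + 21)/(k + 4)
s_(k+1) − s_k = (-3*k**4 - 14*k**3 + 13*k**2 + 84*k + 55)/(k**2 + 7*k + 12)
(s_(k+1) − s_k) − t_k = (2*k**3 + 8*k**2 - 18*k - 17)/(k**2 + 7*k + 12)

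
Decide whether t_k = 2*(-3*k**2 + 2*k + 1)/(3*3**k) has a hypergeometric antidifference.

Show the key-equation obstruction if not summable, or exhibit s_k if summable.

Yes. s_k = (3*k**2 + k + 1)/3**k.

Step 1: r(k) = k*(3*k + 4)/(3*(3*k**2 - 2*k - 1)).
Take A(k)=1/3, B(k)=1, C(k)=k**2 - 2*k/3 - 1/3.
Set up (1/3)·f(k+1) − (1)·f(k) − (k**2 - 2*k/3 - 1/3) = 0.
d = 2 from the (0,0,2) case.
Solve for f: f(k) = -(3*k**2 + k + 1)/2 (degree 2 ≤ 2).
Certificate R = B(k−1)f/C = -3*(3*k**2 + k + 1)/(2*(k - 1)*(3*k + 1)) gives s_k = (3*k**2 + k + 1)/3**k.
Verify: 2*(-3*k**2 + 2*k + 1)/(3*3**k) matches t_k.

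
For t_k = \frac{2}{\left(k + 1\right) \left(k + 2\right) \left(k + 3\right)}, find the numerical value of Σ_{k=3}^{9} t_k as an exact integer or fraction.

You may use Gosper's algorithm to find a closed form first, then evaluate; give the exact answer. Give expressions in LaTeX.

Σ = 7/165

Compute t_(k+1)/t_k: get (k + 1)/(k + 4).
Gosper form: A/B · C(k+1)/C(k) with A=k + 1, B=k + 4, C=1.
Set up (k + 1)·f(k+1) − (k + 3)·f(k) − (1) = 0.
From deg A=1, deg B=1, deg C=0: d=2.
Solving with deg f ≤ 2: f(k) = k*(k + 3)/4.
Certificate R = B(k−1)f/C = k*(k + 3)**2/4 gives s_k = k*(k + 3)/(2*(k + 1)*(k + 2)).
Check: Δs_k = 2/(k**3 + 6*k**2 + 11*k + 6). ✓
Σ_(k=3)^(9) t_k = s_(10) − s_(3) = 65/132 − (9/20) = 7/165.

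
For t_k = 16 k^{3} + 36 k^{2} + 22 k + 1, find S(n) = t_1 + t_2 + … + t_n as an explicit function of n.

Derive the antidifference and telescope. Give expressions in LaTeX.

S(n) = n \left(4 n^{3} + 20 n^{2} + 33 n + 18\right)

The ratio is (16*k**3 + 84*k**2 + 142*k + 75)/(16*k**3 + 36*k**2 + 22*k + 1).
A = 1, B = 1, C = k**3 + 9*k**2/4 + 11*k/8 + 1/16.
Key eq: (1)·f(k+1) = (1)·f(k) + (k**3 + 9*k**2/4 + 11*k/8 + 1/16).
From deg A=0, deg B=0, deg C=3: d=4.
Solving with deg f ≤ 4: f(k) = k*(4*k**3 + 4*k**2 - 3*k - 4)/16.
Then R = B(k−1)f/C = k*(4*k**3 + 4*k**2 - 3*k - 4)/(16*k**3 + 36*k**2 + 22*k + 1), so s_k = R(k)·t_k = k*(4*k**3 + 4*k**2 - 3*k - 4).
Verify: 16*k**3 + 36*k**2 + 22*k + 1 matches t_k.
Evaluate: s_(n+1) = 4*n**4 + 20*n**3 + 33*n**2 + 18*n + 1; subtract s_(1) = 1 ⇒ S(n) = n*(4*n**3 + 20*n**2 + 33*n + 18).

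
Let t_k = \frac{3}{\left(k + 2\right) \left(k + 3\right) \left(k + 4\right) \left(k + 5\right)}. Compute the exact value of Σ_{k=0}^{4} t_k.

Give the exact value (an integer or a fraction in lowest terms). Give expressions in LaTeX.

Compute t_(k+1)/t_k: get (k + 2)/(k + 6).
A = k + 2, B = k + 6, C = 1.
Key eq: (k + 2)·f(k+1) = (k + 5)·f(k) + (1).
Bound: deg f ≤ 3.
Match coefficients ⇒ f(k) = k*(k**2 + 9*k + 26)/72.
Get s_k = R·t_k = k*(k**2 + 9*k + 26)/(24*(k + 2)*(k + 3)*(k + 4)) with R(k) = B(k−1)f(k)/C(k) = k*(k + 5)*(k**2 + 9*k + 26)/72.
Verify: 3/(k**4 + 14*k**3 + 71*k**2 + 154*k + 120) matches t_k.
Telescoping: Σ = s_(5) − s_(0) = 5/126 − (0) = 5/126.

Σ = 5/126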